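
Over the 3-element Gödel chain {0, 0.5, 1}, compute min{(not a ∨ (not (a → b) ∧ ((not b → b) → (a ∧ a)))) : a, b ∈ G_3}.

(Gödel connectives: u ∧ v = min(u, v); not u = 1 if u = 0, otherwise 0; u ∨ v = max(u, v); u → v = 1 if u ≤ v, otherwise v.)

0.00

The minimum is attained at a = 0.5, b = 0.5:
  not a: Gödel ¬ of 0.5 = 0 (operand ≠ 0)
  (a → b): 0.5 ≤ 0.5, so result = 1
  not (a → b): Gödel ¬ of 1 = 0 (operand ≠ 0)
  not b: Gödel ¬ of 0.5 = 0 (operand ≠ 0)
  (not b → b): 0 ≤ 0.5, so result = 1
  (a ∧ a) = min(0.5, 0.5) = 0.5
  ((not b → b) → (a ∧ a)): 1 > 0.5, so result = 0.5
  (not (a → b) ∧ ((not b → b) → (a ∧ a))) = min(0, 0.5) = 0
  (not a ∨ (not (a → b) ∧ ((not b → b) → (a ∧ a)))) = max(0, 0) = 0
Checking all 9 assignments confirms none give a value below 0.00.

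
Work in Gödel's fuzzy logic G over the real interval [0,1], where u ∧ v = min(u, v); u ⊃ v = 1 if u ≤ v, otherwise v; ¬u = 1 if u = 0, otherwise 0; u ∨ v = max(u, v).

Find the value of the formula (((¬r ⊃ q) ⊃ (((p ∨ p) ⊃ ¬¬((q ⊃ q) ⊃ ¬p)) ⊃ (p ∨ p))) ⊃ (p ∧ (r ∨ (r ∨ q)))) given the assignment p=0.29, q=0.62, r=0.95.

0.29

¬r: Gödel ¬ of 0.95 = 0 (operand ≠ 0)
(¬r ⊃ q): 0 ≤ 0.62, so result = 1
(p ∨ p) = max(0.29, 0.29) = 0.29
(q ⊃ q): 0.62 ≤ 0.62, so result = 1
¬p: Gödel ¬ of 0.29 = 0 (operand ≠ 0)
((q ⊃ q) ⊃ ¬p): 1 > 0, so result = 0
¬((q ⊃ q) ⊃ ¬p): Gödel ¬ of 0 = 1 (operand is 0)
¬¬((q ⊃ q) ⊃ ¬p): Gödel ¬ of 1 = 0 (operand ≠ 0)
((p ∨ p) ⊃ ¬¬((q ⊃ q) ⊃ ¬p)): 0.29 > 0, so result = 0
(p ∨ p) = max(0.29, 0.29) = 0.29
(((p ∨ p) ⊃ ¬¬((q ⊃ q) ⊃ ¬p)) ⊃ (p ∨ p)): 0 ≤ 0.29, so result = 1
((¬r ⊃ q) ⊃ (((p ∨ p) ⊃ ¬¬((q ⊃ q) ⊃ ¬p)) ⊃ (p ∨ p))): 1 ≤ 1, so result = 1
(r ∨ q) = max(0.95, 0.62) = 0.95
(r ∨ (r ∨ q)) = max(0.95, 0.95) = 0.95
(p ∧ (r ∨ (r ∨ q))) = min(0.29, 0.95) = 0.29
(((¬r ⊃ q) ⊃ (((p ∨ p) ⊃ ¬¬((q ⊃ q) ⊃ ¬p)) ⊃ (p ∨ p))) ⊃ (p ∧ (r ∨ (r ∨ q)))): 1 > 0.29, so result = 0.29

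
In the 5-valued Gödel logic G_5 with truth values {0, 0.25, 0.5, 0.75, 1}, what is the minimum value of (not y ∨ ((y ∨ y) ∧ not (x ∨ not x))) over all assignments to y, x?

The minimum is attained at y = 0.25, x = 0:
  not y: Gödel ¬ of 0.25 = 0 (operand ≠ 0)
  (y ∨ y) = max(0.25, 0.25) = 0.25
  not x: Gödel ¬ of 0 = 1 (operand is 0)
  (x ∨ not x) = max(0, 1) = 1
  not (x ∨ not x): Gödel ¬ of 1 = 0 (operand ≠ 0)
  ((y ∨ y) ∧ not (x ∨ not x)) = min(0.25, 0) = 0
  (not y ∨ ((y ∨ y) ∧ not (x ∨ not x))) = max(0, 0) = 0
Checking all 25 assignments confirms none give a value below 0.00.

0.00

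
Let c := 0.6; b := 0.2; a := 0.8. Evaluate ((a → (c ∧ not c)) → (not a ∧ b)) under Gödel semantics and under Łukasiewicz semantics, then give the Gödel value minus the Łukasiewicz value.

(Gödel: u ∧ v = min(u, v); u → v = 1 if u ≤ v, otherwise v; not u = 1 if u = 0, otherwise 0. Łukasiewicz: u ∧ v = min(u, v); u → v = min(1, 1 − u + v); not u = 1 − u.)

Gödel evaluation:
  not c: Gödel ¬ of 0.6 = 0 (operand ≠ 0)
  (c ∧ not c) = min(0.6, 0) = 0
  (a → (c ∧ not c)): 0.8 > 0, so result = 0
  not a: Gödel ¬ of 0.8 = 0 (operand ≠ 0)
  (not a ∧ b) = min(0, 0.2) = 0
  ((a → (c ∧ not c)) → (not a ∧ b)): 0 ≤ 0, so result = 1
  Gödel value = 1
Łukasiewicz evaluation:
  not c: Łukasiewicz ¬ gives 1 − 0.6 = 0.4
  (c ∧ not c) = min(0.6, 0.4) = 0.4
  (a → (c ∧ not c)): min(1, 1 − 0.8 + 0.4) = 0.6
  not a: Łukasiewicz ¬ gives 1 − 0.8 = 0.2
  (not a ∧ b) = min(0.2, 0.2) = 0.2
  ((a → (c ∧ not c)) → (not a ∧ b)): min(1, 1 − 0.6 + 0.2) = 0.6
  Łukasiewicz value = 0.6
Difference: 1 − 0.6 = 0.40

0.40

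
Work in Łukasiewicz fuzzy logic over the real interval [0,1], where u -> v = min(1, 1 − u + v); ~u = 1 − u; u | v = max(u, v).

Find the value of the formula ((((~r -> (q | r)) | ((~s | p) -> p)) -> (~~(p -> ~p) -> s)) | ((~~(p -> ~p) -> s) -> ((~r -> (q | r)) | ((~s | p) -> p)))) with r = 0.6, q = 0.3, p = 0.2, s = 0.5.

1.00

~r: Łukasiewicz ¬ gives 1 − 0.6 = 0.4
(q | r) = max(0.3, 0.6) = 0.6
(~r -> (q | r)): min(1, 1 − 0.4 + 0.6) = 1
~s: Łukasiewicz ¬ gives 1 − 0.5 = 0.5
(~s | p) = max(0.5, 0.2) = 0.5
((~s | p) -> p): min(1, 1 − 0.5 + 0.2) = 0.7
((~r -> (q | r)) | ((~s | p) -> p)) = max(1, 0.7) = 1
~p: Łukasiewicz ¬ gives 1 − 0.2 = 0.8
(p -> ~p): min(1, 1 − 0.2 + 0.8) = 1
~(p -> ~p): Łukasiewicz ¬ gives 1 − 1 = 0
~~(p -> ~p): Łukasiewicz ¬ gives 1 − 0 = 1
(~~(p -> ~p) -> s): min(1, 1 − 1 + 0.5) = 0.5
(((~r -> (q | r)) | ((~s | p) -> p)) -> (~~(p -> ~p) -> s)): min(1, 1 − 1 + 0.5) = 0.5
~p: Łukasiewicz ¬ gives 1 − 0.2 = 0.8
(p -> ~p): min(1, 1 − 0.2 + 0.8) = 1
~(p -> ~p): Łukasiewicz ¬ gives 1 − 1 = 0
~~(p -> ~p): Łukasiewicz ¬ gives 1 − 0 = 1
(~~(p -> ~p) -> s): min(1, 1 − 1 + 0.5) = 0.5
~r: Łukasiewicz ¬ gives 1 − 0.6 = 0.4
(q | r) = max(0.3, 0.6) = 0.6
(~r -> (q | r)): min(1, 1 − 0.4 + 0.6) = 1
~s: Łukasiewicz ¬ gives 1 − 0.5 = 0.5
(~s | p) = max(0.5, 0.2) = 0.5
((~s | p) -> p): min(1, 1 − 0.5 + 0.2) = 0.7
((~r -> (q | r)) | ((~s | p) -> p)) = max(1, 0.7) = 1
((~~(p -> ~p) -> s) -> ((~r -> (q | r)) | ((~s | p) -> p))): min(1, 1 − 0.5 + 1) = 1
((((~r -> (q | r)) | ((~s | p) -> p)) -> (~~(p -> ~p) -> s)) | ((~~(p -> ~p) -> s) -> ((~r -> (q | r)) | ((~s | p) -> p)))) = max(0.5, 1) = 1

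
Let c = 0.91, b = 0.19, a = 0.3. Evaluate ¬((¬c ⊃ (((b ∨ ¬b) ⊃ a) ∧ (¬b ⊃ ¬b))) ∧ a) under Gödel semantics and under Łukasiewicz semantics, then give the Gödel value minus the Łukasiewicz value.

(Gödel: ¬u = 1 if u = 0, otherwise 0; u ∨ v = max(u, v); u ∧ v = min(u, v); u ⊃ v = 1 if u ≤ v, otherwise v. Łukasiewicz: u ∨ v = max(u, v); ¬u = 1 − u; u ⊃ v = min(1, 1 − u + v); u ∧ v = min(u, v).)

-0.70

Gödel evaluation:
  ¬c: Gödel ¬ of 0.91 = 0 (operand ≠ 0)
  ¬b: Gödel ¬ of 0.19 = 0 (operand ≠ 0)
  (b ∨ ¬b) = max(0.19, 0) = 0.19
  ((b ∨ ¬b) ⊃ a): 0.19 ≤ 0.3, so result = 1
  ¬b: Gödel ¬ of 0.19 = 0 (operand ≠ 0)
  ¬b: Gödel ¬ of 0.19 = 0 (operand ≠ 0)
  (¬b ⊃ ¬b): 0 ≤ 0, so result = 1
  (((b ∨ ¬b) ⊃ a) ∧ (¬b ⊃ ¬b)) = min(1, 1) = 1
  (¬c ⊃ (((b ∨ ¬b) ⊃ a) ∧ (¬b ⊃ ¬b))): 0 ≤ 1, so result = 1
  ((¬c ⊃ (((b ∨ ¬b) ⊃ a) ∧ (¬b ⊃ ¬b))) ∧ a) = min(1, 0.3) = 0.3
  ¬((¬c ⊃ (((b ∨ ¬b) ⊃ a) ∧ (¬b ⊃ ¬b))) ∧ a): Gödel ¬ of 0.3 = 0 (operand ≠ 0)
  Gödel value = 0
Łukasiewicz evaluation:
  ¬c: Łukasiewicz ¬ gives 1 − 0.91 = 0.09
  ¬b: Łukasiewicz ¬ gives 1 − 0.19 = 0.81
  (b ∨ ¬b) = max(0.19, 0.81) = 0.81
  ((b ∨ ¬b) ⊃ a): min(1, 1 − 0.81 + 0.3) = 0.49
  ¬b: Łukasiewicz ¬ gives 1 − 0.19 = 0.81
  ¬b: Łukasiewicz ¬ gives 1 − 0.19 = 0.81
  (¬b ⊃ ¬b): min(1, 1 − 0.81 + 0.81) = 1
  (((b ∨ ¬b) ⊃ a) ∧ (¬b ⊃ ¬b)) = min(0.49, 1) = 0.49
  (¬c ⊃ (((b ∨ ¬b) ⊃ a) ∧ (¬b ⊃ ¬b))): min(1, 1 − 0.09 + 0.49) = 1
  ((¬c ⊃ (((b ∨ ¬b) ⊃ a) ∧ (¬b ⊃ ¬b))) ∧ a) = min(1, 0.3) = 0.3
  ¬((¬c ⊃ (((b ∨ ¬b) ⊃ a) ∧ (¬b ⊃ ¬b))) ∧ a): Łukasiewicz ¬ gives 1 − 0.3 = 0.7
  Łukasiewicz value = 0.7
Difference: 0 − 0.7 = -0.70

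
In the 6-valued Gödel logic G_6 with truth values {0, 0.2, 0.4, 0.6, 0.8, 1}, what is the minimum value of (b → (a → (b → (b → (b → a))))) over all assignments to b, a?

Every assignment gives 1. For instance at b = 0, a = 0:
  (b → a): 0 ≤ 0, so result = 1
  (b → (b → a)): 0 ≤ 1, so result = 1
  (b → (b → (b → a))): 0 ≤ 1, so result = 1
  (a → (b → (b → (b → a)))): 0 ≤ 1, so result = 1
  (b → (a → (b → (b → (b → a))))): 0 ≤ 1, so result = 1
All 36 assignments give value 1 — the formula is a G_6-tautology.

1.00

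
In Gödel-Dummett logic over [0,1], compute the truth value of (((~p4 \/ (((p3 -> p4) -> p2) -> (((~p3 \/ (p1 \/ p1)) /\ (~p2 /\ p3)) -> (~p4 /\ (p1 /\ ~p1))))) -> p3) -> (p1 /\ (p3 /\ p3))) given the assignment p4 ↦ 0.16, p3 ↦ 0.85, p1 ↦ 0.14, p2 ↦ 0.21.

~p4: Gödel ¬ of 0.16 = 0 (operand ≠ 0)
(p3 -> p4): 0.85 > 0.16, so result = 0.16
((p3 -> p4) -> p2): 0.16 ≤ 0.21, so result = 1
~p3: Gödel ¬ of 0.85 = 0 (operand ≠ 0)
(p1 \/ p1) = max(0.14, 0.14) = 0.14
(~p3 \/ (p1 \/ p1)) = max(0, 0.14) = 0.14
~p2: Gödel ¬ of 0.21 = 0 (operand ≠ 0)
(~p2 /\ p3) = min(0, 0.85) = 0
((~p3 \/ (p1 \/ p1)) /\ (~p2 /\ p3)) = min(0.14, 0) = 0
~p4: Gödel ¬ of 0.16 = 0 (operand ≠ 0)
~p1: Gödel ¬ of 0.14 = 0 (operand ≠ 0)
(p1 /\ ~p1) = min(0.14, 0) = 0
(~p4 /\ (p1 /\ ~p1)) = min(0, 0) = 0
(((~p3 \/ (p1 \/ p1)) /\ (~p2 /\ p3)) -> (~p4 /\ (p1 /\ ~p1))): 0 ≤ 0, so result = 1
(((p3 -> p4) -> p2) -> (((~p3 \/ (p1 \/ p1)) /\ (~p2 /\ p3)) -> (~p4 /\ (p1 /\ ~p1)))): 1 ≤ 1, so result = 1
(~p4 \/ (((p3 -> p4) -> p2) -> (((~p3 \/ (p1 \/ p1)) /\ (~p2 /\ p3)) -> (~p4 /\ (p1 /\ ~p1))))) = max(0, 1) = 1
((~p4 \/ (((p3 -> p4) -> p2) -> (((~p3 \/ (p1 \/ p1)) /\ (~p2 /\ p3)) -> (~p4 /\ (p1 /\ ~p1))))) -> p3): 1 > 0.85, so result = 0.85
(p3 /\ p3) = min(0.85, 0.85) = 0.85
(p1 /\ (p3 /\ p3)) = min(0.14, 0.85) = 0.14
(((~p4 \/ (((p3 -> p4) -> p2) -> (((~p3 \/ (p1 \/ p1)) /\ (~p2 /\ p3)) -> (~p4 /\ (p1 /\ ~p1))))) -> p3) -> (p1 /\ (p3 /\ p3))): 0.85 > 0.14, so result = 0.14

0.14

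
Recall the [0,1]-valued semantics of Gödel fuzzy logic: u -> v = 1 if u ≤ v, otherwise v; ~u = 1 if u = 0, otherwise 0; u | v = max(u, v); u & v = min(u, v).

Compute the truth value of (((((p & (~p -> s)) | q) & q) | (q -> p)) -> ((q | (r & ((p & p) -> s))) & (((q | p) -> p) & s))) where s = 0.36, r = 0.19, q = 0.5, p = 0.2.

~p: Gödel ¬ of 0.2 = 0 (operand ≠ 0)
(~p -> s): 0 ≤ 0.36, so result = 1
(p & (~p -> s)) = min(0.2, 1) = 0.2
((p & (~p -> s)) | q) = max(0.2, 0.5) = 0.5
(((p & (~p -> s)) | q) & q) = min(0.5, 0.5) = 0.5
(q -> p): 0.5 > 0.2, so result = 0.2
((((p & (~p -> s)) | q) & q) | (q -> p)) = max(0.5, 0.2) = 0.5
(p & p) = min(0.2, 0.2) = 0.2
((p & p) -> s): 0.2 ≤ 0.36, so result = 1
(r & ((p & p) -> s)) = min(0.19, 1) = 0.19
(q | (r & ((p & p) -> s))) = max(0.5, 0.19) = 0.5
(q | p) = max(0.5, 0.2) = 0.5
((q | p) -> p): 0.5 > 0.2, so result = 0.2
(((q | p) -> p) & s) = min(0.2, 0.36) = 0.2
((q | (r & ((p & p) -> s))) & (((q | p) -> p) & s)) = min(0.5, 0.2) = 0.2
(((((p & (~p -> s)) | q) & q) | (q -> p)) -> ((q | (r & ((p & p) -> s))) & (((q | p) -> p) & s))): 0.5 > 0.2, so result = 0.2

0.20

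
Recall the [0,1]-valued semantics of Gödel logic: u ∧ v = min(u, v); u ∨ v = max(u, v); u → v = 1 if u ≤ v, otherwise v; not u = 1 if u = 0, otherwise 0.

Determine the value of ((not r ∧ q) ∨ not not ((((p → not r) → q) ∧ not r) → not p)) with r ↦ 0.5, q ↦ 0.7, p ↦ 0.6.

1.00

not r: Gödel ¬ of 0.5 = 0 (operand ≠ 0)
(not r ∧ q) = min(0, 0.7) = 0
not r: Gödel ¬ of 0.5 = 0 (operand ≠ 0)
(p → not r): 0.6 > 0, so result = 0
((p → not r) → q): 0 ≤ 0.7, so result = 1
not r: Gödel ¬ of 0.5 = 0 (operand ≠ 0)
(((p → not r) → q) ∧ not r) = min(1, 0) = 0
not p: Gödel ¬ of 0.6 = 0 (operand ≠ 0)
((((p → not r) → q) ∧ not r) → not p): 0 ≤ 0, so result = 1
not ((((p → not r) → q) ∧ not r) → not p): Gödel ¬ of 1 = 0 (operand ≠ 0)
not not ((((p → not r) → q) ∧ not r) → not p): Gödel ¬ of 0 = 1 (operand is 0)
((not r ∧ q) ∨ not not ((((p → not r) → q) ∧ not r) → not p)) = max(0, 1) = 1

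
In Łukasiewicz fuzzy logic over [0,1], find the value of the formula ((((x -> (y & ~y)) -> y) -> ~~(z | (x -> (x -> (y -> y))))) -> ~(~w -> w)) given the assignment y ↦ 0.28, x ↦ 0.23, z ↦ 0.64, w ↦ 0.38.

~y: Łukasiewicz ¬ gives 1 − 0.28 = 0.72
(y & ~y) = min(0.28, 0.72) = 0.28
(x -> (y & ~y)): min(1, 1 − 0.23 + 0.28) = 1
((x -> (y & ~y)) -> y): min(1, 1 − 1 + 0.28) = 0.28
(y -> y): min(1, 1 − 0.28 + 0.28) = 1
(x -> (y -> y)): min(1, 1 − 0.23 + 1) = 1
(x -> (x -> (y -> y))): min(1, 1 − 0.23 + 1) = 1
(z | (x -> (x -> (y -> y)))) = max(0.64, 1) = 1
~(z | (x -> (x -> (y -> y)))): Łukasiewicz ¬ gives 1 − 1 = 0
~~(z | (x -> (x -> (y -> y)))): Łukasiewicz ¬ gives 1 − 0 = 1
(((x -> (y & ~y)) -> y) -> ~~(z | (x -> (x -> (y -> y))))): min(1, 1 − 0.28 + 1) = 1
~w: Łukasiewicz ¬ gives 1 − 0.38 = 0.62
(~w -> w): min(1, 1 − 0.62 + 0.38) = 0.76
~(~w -> w): Łukasiewicz ¬ gives 1 − 0.76 = 0.24
((((x -> (y & ~y)) -> y) -> ~~(z | (x -> (x -> (y -> y))))) -> ~(~w -> w)): min(1, 1 − 1 + 0.24) = 0.24

0.24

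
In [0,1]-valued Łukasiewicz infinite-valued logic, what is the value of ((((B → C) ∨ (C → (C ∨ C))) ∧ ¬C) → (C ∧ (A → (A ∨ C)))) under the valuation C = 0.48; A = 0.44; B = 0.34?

(B → C): min(1, 1 − 0.34 + 0.48) = 1
(C ∨ C) = max(0.48, 0.48) = 0.48
(C → (C ∨ C)): min(1, 1 − 0.48 + 0.48) = 1
((B → C) ∨ (C → (C ∨ C))) = max(1, 1) = 1
¬C: Łukasiewicz ¬ gives 1 − 0.48 = 0.52
(((B → C) ∨ (C → (C ∨ C))) ∧ ¬C) = min(1, 0.52) = 0.52
(A ∨ C) = max(0.44, 0.48) = 0.48
(A → (A ∨ C)): min(1, 1 − 0.44 + 0.48) = 1
(C ∧ (A → (A ∨ C))) = min(0.48, 1) = 0.48
((((B → C) ∨ (C → (C ∨ C))) ∧ ¬C) → (C ∧ (A → (A ∨ C)))): min(1, 1 − 0.52 + 0.48) = 0.96

0.96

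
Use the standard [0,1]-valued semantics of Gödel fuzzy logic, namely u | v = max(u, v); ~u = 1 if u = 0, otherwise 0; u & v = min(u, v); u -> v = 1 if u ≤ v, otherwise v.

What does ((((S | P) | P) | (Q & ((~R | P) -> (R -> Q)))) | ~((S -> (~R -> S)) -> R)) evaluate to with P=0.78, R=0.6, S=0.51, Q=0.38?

(S | P) = max(0.51, 0.78) = 0.78
((S | P) | P) = max(0.78, 0.78) = 0.78
~R: Gödel ¬ of 0.6 = 0 (operand ≠ 0)
(~R | P) = max(0, 0.78) = 0.78
(R -> Q): 0.6 > 0.38, so result = 0.38
((~R | P) -> (R -> Q)): 0.78 > 0.38, so result = 0.38
(Q & ((~R | P) -> (R -> Q))) = min(0.38, 0.38) = 0.38
(((S | P) | P) | (Q & ((~R | P) -> (R -> Q)))) = max(0.78, 0.38) = 0.78
~R: Gödel ¬ of 0.6 = 0 (operand ≠ 0)
(~R -> S): 0 ≤ 0.51, so result = 1
(S -> (~R -> S)): 0.51 ≤ 1, so result = 1
((S -> (~R -> S)) -> R): 1 > 0.6, so result = 0.6
~((S -> (~R -> S)) -> R): Gödel ¬ of 0.6 = 0 (operand ≠ 0)
((((S | P) | P) | (Q & ((~R | P) -> (R -> Q)))) | ~((S -> (~R -> S)) -> R)) = max(0.78, 0) = 0.78

0.78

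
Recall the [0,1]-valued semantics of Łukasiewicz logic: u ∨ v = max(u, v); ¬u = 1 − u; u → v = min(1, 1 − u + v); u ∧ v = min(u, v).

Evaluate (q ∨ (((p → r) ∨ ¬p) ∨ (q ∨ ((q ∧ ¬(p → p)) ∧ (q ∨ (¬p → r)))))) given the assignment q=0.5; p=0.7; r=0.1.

(p → r): min(1, 1 − 0.7 + 0.1) = 0.4
¬p: Łukasiewicz ¬ gives 1 − 0.7 = 0.3
((p → r) ∨ ¬p) = max(0.4, 0.3) = 0.4
(p → p): min(1, 1 − 0.7 + 0.7) = 1
¬(p → p): Łukasiewicz ¬ gives 1 − 1 = 0
(q ∧ ¬(p → p)) = min(0.5, 0) = 0
¬p: Łukasiewicz ¬ gives 1 − 0.7 = 0.3
(¬p → r): min(1, 1 − 0.3 + 0.1) = 0.8
(q ∨ (¬p → r)) = max(0.5, 0.8) = 0.8
((q ∧ ¬(p → p)) ∧ (q ∨ (¬p → r))) = min(0, 0.8) = 0
(q ∨ ((q ∧ ¬(p → p)) ∧ (q ∨ (¬p → r)))) = max(0.5, 0) = 0.5
(((p → r) ∨ ¬p) ∨ (q ∨ ((q ∧ ¬(p → p)) ∧ (q ∨ (¬p → r))))) = max(0.4, 0.5) = 0.5
(q ∨ (((p → r) ∨ ¬p) ∨ (q ∨ ((q ∧ ¬(p → p)) ∧ (q ∨ (¬p → r)))))) = max(0.5, 0.5) = 0.5

0.50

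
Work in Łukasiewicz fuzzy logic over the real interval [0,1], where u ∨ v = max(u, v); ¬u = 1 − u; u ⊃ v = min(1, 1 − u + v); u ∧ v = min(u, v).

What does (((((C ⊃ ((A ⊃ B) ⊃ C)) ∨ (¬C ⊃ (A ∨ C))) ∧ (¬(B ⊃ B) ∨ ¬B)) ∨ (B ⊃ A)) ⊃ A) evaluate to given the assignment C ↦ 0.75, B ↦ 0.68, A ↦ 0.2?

(A ⊃ B): min(1, 1 − 0.2 + 0.68) = 1
((A ⊃ B) ⊃ C): min(1, 1 − 1 + 0.75) = 0.75
(C ⊃ ((A ⊃ B) ⊃ C)): min(1, 1 − 0.75 + 0.75) = 1
¬C: Łukasiewicz ¬ gives 1 − 0.75 = 0.25
(A ∨ C) = max(0.2, 0.75) = 0.75
(¬C ⊃ (A ∨ C)): min(1, 1 − 0.25 + 0.75) = 1
((C ⊃ ((A ⊃ B) ⊃ C)) ∨ (¬C ⊃ (A ∨ C))) = max(1, 1) = 1
(B ⊃ B): min(1, 1 − 0.68 + 0.68) = 1
¬(B ⊃ B): Łukasiewicz ¬ gives 1 − 1 = 0
¬B: Łukasiewicz ¬ gives 1 − 0.68 = 0.32
(¬(B ⊃ B) ∨ ¬B) = max(0, 0.32) = 0.32
(((C ⊃ ((A ⊃ B) ⊃ C)) ∨ (¬C ⊃ (A ∨ C))) ∧ (¬(B ⊃ B) ∨ ¬B)) = min(1, 0.32) = 0.32
(B ⊃ A): min(1, 1 − 0.68 + 0.2) = 0.52
((((C ⊃ ((A ⊃ B) ⊃ C)) ∨ (¬C ⊃ (A ∨ C))) ∧ (¬(B ⊃ B) ∨ ¬B)) ∨ (B ⊃ A)) = max(0.32, 0.52) = 0.52
(((((C ⊃ ((A ⊃ B) ⊃ C)) ∨ (¬C ⊃ (A ∨ C))) ∧ (¬(B ⊃ B) ∨ ¬B)) ∨ (B ⊃ A)) ⊃ A): min(1, 1 − 0.52 + 0.2) = 0.68

0.68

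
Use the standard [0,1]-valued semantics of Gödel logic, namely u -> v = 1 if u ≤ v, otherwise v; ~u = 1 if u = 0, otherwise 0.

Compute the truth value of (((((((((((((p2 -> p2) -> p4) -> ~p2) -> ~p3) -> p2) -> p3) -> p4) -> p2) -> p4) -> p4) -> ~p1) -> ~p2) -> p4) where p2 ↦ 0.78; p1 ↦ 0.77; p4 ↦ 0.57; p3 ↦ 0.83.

0.57

(p2 -> p2): 0.78 ≤ 0.78, so result = 1
((p2 -> p2) -> p4): 1 > 0.57, so result = 0.57
~p2: Gödel ¬ of 0.78 = 0 (operand ≠ 0)
(((p2 -> p2) -> p4) -> ~p2): 0.57 > 0, so result = 0
~p3: Gödel ¬ of 0.83 = 0 (operand ≠ 0)
((((p2 -> p2) -> p4) -> ~p2) -> ~p3): 0 ≤ 0, so result = 1
(((((p2 -> p2) -> p4) -> ~p2) -> ~p3) -> p2): 1 > 0.78, so result = 0.78
((((((p2 -> p2) -> p4) -> ~p2) -> ~p3) -> p2) -> p3): 0.78 ≤ 0.83, so result = 1
(((((((p2 -> p2) -> p4) -> ~p2) -> ~p3) -> p2) -> p3) -> p4): 1 > 0.57, so result = 0.57
((((((((p2 -> p2) -> p4) -> ~p2) -> ~p3) -> p2) -> p3) -> p4) -> p2): 0.57 ≤ 0.78, so result = 1
(((((((((p2 -> p2) -> p4) -> ~p2) -> ~p3) -> p2) -> p3) -> p4) -> p2) -> p4): 1 > 0.57, so result = 0.57
((((((((((p2 -> p2) -> p4) -> ~p2) -> ~p3) -> p2) -> p3) -> p4) -> p2) -> p4) -> p4): 0.57 ≤ 0.57, so result = 1
~p1: Gödel ¬ of 0.77 = 0 (operand ≠ 0)
(((((((((((p2 -> p2) -> p4) -> ~p2) -> ~p3) -> p2) -> p3) -> p4) -> p2) -> p4) -> p4) -> ~p1): 1 > 0, so result = 0
~p2: Gödel ¬ of 0.78 = 0 (operand ≠ 0)
((((((((((((p2 -> p2) -> p4) -> ~p2) -> ~p3) -> p2) -> p3) -> p4) -> p2) -> p4) -> p4) -> ~p1) -> ~p2): 0 ≤ 0, so result = 1
(((((((((((((p2 -> p2) -> p4) -> ~p2) -> ~p3) -> p2) -> p3) -> p4) -> p2) -> p4) -> p4) -> ~p1) -> ~p2) -> p4): 1 > 0.57, so result = 0.57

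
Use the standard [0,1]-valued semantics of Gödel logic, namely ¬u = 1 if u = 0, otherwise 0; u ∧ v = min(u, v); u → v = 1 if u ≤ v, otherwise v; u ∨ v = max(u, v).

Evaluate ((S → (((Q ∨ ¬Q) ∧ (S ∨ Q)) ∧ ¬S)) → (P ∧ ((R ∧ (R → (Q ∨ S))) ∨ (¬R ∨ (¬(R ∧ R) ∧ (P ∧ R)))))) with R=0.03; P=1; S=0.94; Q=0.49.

¬Q: Gödel ¬ of 0.49 = 0 (operand ≠ 0)
(Q ∨ ¬Q) = max(0.49, 0) = 0.49
(S ∨ Q) = max(0.94, 0.49) = 0.94
((Q ∨ ¬Q) ∧ (S ∨ Q)) = min(0.49, 0.94) = 0.49
¬S: Gödel ¬ of 0.94 = 0 (operand ≠ 0)
(((Q ∨ ¬Q) ∧ (S ∨ Q)) ∧ ¬S) = min(0.49, 0) = 0
(S → (((Q ∨ ¬Q) ∧ (S ∨ Q)) ∧ ¬S)): 0.94 > 0, so result = 0
(Q ∨ S) = max(0.49, 0.94) = 0.94
(R → (Q ∨ S)): 0.03 ≤ 0.94, so result = 1
(R ∧ (R → (Q ∨ S))) = min(0.03, 1) = 0.03
¬R: Gödel ¬ of 0.03 = 0 (operand ≠ 0)
(R ∧ R) = min(0.03, 0.03) = 0.03
¬(R ∧ R): Gödel ¬ of 0.03 = 0 (operand ≠ 0)
(P ∧ R) = min(1, 0.03) = 0.03
(¬(R ∧ R) ∧ (P ∧ R)) = min(0, 0.03) = 0
(¬R ∨ (¬(R ∧ R) ∧ (P ∧ R))) = max(0, 0) = 0
((R ∧ (R → (Q ∨ S))) ∨ (¬R ∨ (¬(R ∧ R) ∧ (P ∧ R)))) = max(0.03, 0) = 0.03
(P ∧ ((R ∧ (R → (Q ∨ S))) ∨ (¬R ∨ (¬(R ∧ R) ∧ (P ∧ R))))) = min(1, 0.03) = 0.03
((S → (((Q ∨ ¬Q) ∧ (S ∨ Q)) ∧ ¬S)) → (P ∧ ((R ∧ (R → (Q ∨ S))) ∨ (¬R ∨ (¬(R ∧ R) ∧ (P ∧ R)))))): 0 ≤ 0.03, so result = 1

1.00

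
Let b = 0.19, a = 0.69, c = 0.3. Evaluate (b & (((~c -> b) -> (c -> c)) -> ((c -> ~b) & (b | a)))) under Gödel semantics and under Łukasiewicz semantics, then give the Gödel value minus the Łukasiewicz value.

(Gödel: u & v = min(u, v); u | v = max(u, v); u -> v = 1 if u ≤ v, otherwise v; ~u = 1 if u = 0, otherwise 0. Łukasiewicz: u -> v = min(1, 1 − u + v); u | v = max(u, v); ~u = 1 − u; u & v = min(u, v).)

-0.19

Gödel evaluation:
  ~c: Gödel ¬ of 0.3 = 0 (operand ≠ 0)
  (~c -> b): 0 ≤ 0.19, so result = 1
  (c -> c): 0.3 ≤ 0.3, so result = 1
  ((~c -> b) -> (c -> c)): 1 ≤ 1, so result = 1
  ~b: Gödel ¬ of 0.19 = 0 (operand ≠ 0)
  (c -> ~b): 0.3 > 0, so result = 0
  (b | a) = max(0.19, 0.69) = 0.69
  ((c -> ~b) & (b | a)) = min(0, 0.69) = 0
  (((~c -> b) -> (c -> c)) -> ((c -> ~b) & (b | a))): 1 > 0, so result = 0
  (b & (((~c -> b) -> (c -> c)) -> ((c -> ~b) & (b | a)))) = min(0.19, 0) = 0
  Gödel value = 0
Łukasiewicz evaluation:
  ~c: Łukasiewicz ¬ gives 1 − 0.3 = 0.7
  (~c -> b): min(1, 1 − 0.7 + 0.19) = 0.49
  (c -> c): min(1, 1 − 0.3 + 0.3) = 1
  ((~c -> b) -> (c -> c)): min(1, 1 − 0.49 + 1) = 1
  ~b: Łukasiewicz ¬ gives 1 − 0.19 = 0.81
  (c -> ~b): min(1, 1 − 0.3 + 0.81) = 1
  (b | a) = max(0.19, 0.69) = 0.69
  ((c -> ~b) & (b | a)) = min(1, 0.69) = 0.69
  (((~c -> b) -> (c -> c)) -> ((c -> ~b) & (b | a))): min(1, 1 − 1 + 0.69) = 0.69
  (b & (((~c -> b) -> (c -> c)) -> ((c -> ~b) & (b | a)))) = min(0.19, 0.69) = 0.19
  Łukasiewicz value = 0.19
Difference: 0 − 0.19 = -0.19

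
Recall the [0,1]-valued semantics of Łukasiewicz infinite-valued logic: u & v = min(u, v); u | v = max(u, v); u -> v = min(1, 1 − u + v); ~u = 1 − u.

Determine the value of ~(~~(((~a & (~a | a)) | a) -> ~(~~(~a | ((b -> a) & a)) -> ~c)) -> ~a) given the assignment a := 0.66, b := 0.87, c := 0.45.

~a: Łukasiewicz ¬ gives 1 − 0.66 = 0.34
~a: Łukasiewicz ¬ gives 1 − 0.66 = 0.34
(~a | a) = max(0.34, 0.66) = 0.66
(~a & (~a | a)) = min(0.34, 0.66) = 0.34
((~a & (~a | a)) | a) = max(0.34, 0.66) = 0.66
~a: Łukasiewicz ¬ gives 1 − 0.66 = 0.34
(b -> a): min(1, 1 − 0.87 + 0.66) = 0.79
((b -> a) & a) = min(0.79, 0.66) = 0.66
(~a | ((b -> a) & a)) = max(0.34, 0.66) = 0.66
~(~a | ((b -> a) & a)): Łukasiewicz ¬ gives 1 − 0.66 = 0.34
~~(~a | ((b -> a) & a)): Łukasiewicz ¬ gives 1 − 0.34 = 0.66
~c: Łukasiewicz ¬ gives 1 − 0.45 = 0.55
(~~(~a | ((b -> a) & a)) -> ~c): min(1, 1 − 0.66 + 0.55) = 0.89
~(~~(~a | ((b -> a) & a)) -> ~c): Łukasiewicz ¬ gives 1 − 0.89 = 0.11
(((~a & (~a | a)) | a) -> ~(~~(~a | ((b -> a) & a)) -> ~c)): min(1, 1 − 0.66 + 0.11) = 0.45
~(((~a & (~a | a)) | a) -> ~(~~(~a | ((b -> a) & a)) -> ~c)): Łukasiewicz ¬ gives 1 − 0.45 = 0.55
~~(((~a & (~a | a)) | a) -> ~(~~(~a | ((b -> a) & a)) -> ~c)): Łukasiewicz ¬ gives 1 − 0.55 = 0.45
~a: Łukasiewicz ¬ gives 1 − 0.66 = 0.34
(~~(((~a & (~a | a)) | a) -> ~(~~(~a | ((b -> a) & a)) -> ~c)) -> ~a): min(1, 1 − 0.45 + 0.34) = 0.89
~(~~(((~a & (~a | a)) | a) -> ~(~~(~a | ((b -> a) & a)) -> ~c)) -> ~a): Łukasiewicz ¬ gives 1 − 0.89 = 0.11

0.11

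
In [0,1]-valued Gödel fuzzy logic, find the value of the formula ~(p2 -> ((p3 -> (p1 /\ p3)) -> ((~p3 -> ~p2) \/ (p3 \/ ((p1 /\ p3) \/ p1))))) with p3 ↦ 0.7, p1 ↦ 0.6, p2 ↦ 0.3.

(p1 /\ p3) = min(0.6, 0.7) = 0.6
(p3 -> (p1 /\ p3)): 0.7 > 0.6, so result = 0.6
~p3: Gödel ¬ of 0.7 = 0 (operand ≠ 0)
~p2: Gödel ¬ of 0.3 = 0 (operand ≠ 0)
(~p3 -> ~p2): 0 ≤ 0, so result = 1
(p1 /\ p3) = min(0.6, 0.7) = 0.6
((p1 /\ p3) \/ p1) = max(0.6, 0.6) = 0.6
(p3 \/ ((p1 /\ p3) \/ p1)) = max(0.7, 0.6) = 0.7
((~p3 -> ~p2) \/ (p3 \/ ((p1 /\ p3) \/ p1))) = max(1, 0.7) = 1
((p3 -> (p1 /\ p3)) -> ((~p3 -> ~p2) \/ (p3 \/ ((p1 /\ p3) \/ p1)))): 0.6 ≤ 1, so result = 1
(p2 -> ((p3 -> (p1 /\ p3)) -> ((~p3 -> ~p2) \/ (p3 \/ ((p1 /\ p3) \/ p1))))): 0.3 ≤ 1, so result = 1
~(p2 -> ((p3 -> (p1 /\ p3)) -> ((~p3 -> ~p2) \/ (p3 \/ ((p1 /\ p3) \/ p1))))): Gödel ¬ of 1 = 0 (operand ≠ 0)

0.00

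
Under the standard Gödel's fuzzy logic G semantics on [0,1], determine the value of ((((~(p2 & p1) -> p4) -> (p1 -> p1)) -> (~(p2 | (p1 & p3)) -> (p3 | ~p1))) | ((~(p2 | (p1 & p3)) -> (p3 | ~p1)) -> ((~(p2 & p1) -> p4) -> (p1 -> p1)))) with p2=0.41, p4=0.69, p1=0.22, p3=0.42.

(p2 & p1) = min(0.41, 0.22) = 0.22
~(p2 & p1): Gödel ¬ of 0.22 = 0 (operand ≠ 0)
(~(p2 & p1) -> p4): 0 ≤ 0.69, so result = 1
(p1 -> p1): 0.22 ≤ 0.22, so result = 1
((~(p2 & p1) -> p4) -> (p1 -> p1)): 1 ≤ 1, so result = 1
(p1 & p3) = min(0.22, 0.42) = 0.22
(p2 | (p1 & p3)) = max(0.41, 0.22) = 0.41
~(p2 | (p1 & p3)): Gödel ¬ of 0.41 = 0 (operand ≠ 0)
~p1: Gödel ¬ of 0.22 = 0 (operand ≠ 0)
(p3 | ~p1) = max(0.42, 0) = 0.42
(~(p2 | (p1 & p3)) -> (p3 | ~p1)): 0 ≤ 0.42, so result = 1
(((~(p2 & p1) -> p4) -> (p1 -> p1)) -> (~(p2 | (p1 & p3)) -> (p3 | ~p1))): 1 ≤ 1, so result = 1
(p1 & p3) = min(0.22, 0.42) = 0.22
(p2 | (p1 & p3)) = max(0.41, 0.22) = 0.41
~(p2 | (p1 & p3)): Gödel ¬ of 0.41 = 0 (operand ≠ 0)
~p1: Gödel ¬ of 0.22 = 0 (operand ≠ 0)
(p3 | ~p1) = max(0.42, 0) = 0.42
(~(p2 | (p1 & p3)) -> (p3 | ~p1)): 0 ≤ 0.42, so result = 1
(p2 & p1) = min(0.41, 0.22) = 0.22
~(p2 & p1): Gödel ¬ of 0.22 = 0 (operand ≠ 0)
(~(p2 & p1) -> p4): 0 ≤ 0.69, so result = 1
(p1 -> p1): 0.22 ≤ 0.22, so result = 1
((~(p2 & p1) -> p4) -> (p1 -> p1)): 1 ≤ 1, so result = 1
((~(p2 | (p1 & p3)) -> (p3 | ~p1)) -> ((~(p2 & p1) -> p4) -> (p1 -> p1))): 1 ≤ 1, so result = 1
((((~(p2 & p1) -> p4) -> (p1 -> p1)) -> (~(p2 | (p1 & p3)) -> (p3 | ~p1))) | ((~(p2 | (p1 & p3)) -> (p3 | ~p1)) -> ((~(p2 & p1) -> p4) -> (p1 -> p1)))) = max(1, 1) = 1

1.00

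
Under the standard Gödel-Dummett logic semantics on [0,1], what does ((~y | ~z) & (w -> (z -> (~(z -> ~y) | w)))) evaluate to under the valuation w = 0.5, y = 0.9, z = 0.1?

~y: Gödel ¬ of 0.9 = 0 (operand ≠ 0)
~z: Gödel ¬ of 0.1 = 0 (operand ≠ 0)
(~y | ~z) = max(0, 0) = 0
~y: Gödel ¬ of 0.9 = 0 (operand ≠ 0)
(z -> ~y): 0.1 > 0, so result = 0
~(z -> ~y): Gödel ¬ of 0 = 1 (operand is 0)
(~(z -> ~y) | w) = max(1, 0.5) = 1
(z -> (~(z -> ~y) | w)): 0.1 ≤ 1, so result = 1
(w -> (z -> (~(z -> ~y) | w))): 0.5 ≤ 1, so result = 1
((~y | ~z) & (w -> (z -> (~(z -> ~y) | w)))) = min(0, 1) = 0

0.00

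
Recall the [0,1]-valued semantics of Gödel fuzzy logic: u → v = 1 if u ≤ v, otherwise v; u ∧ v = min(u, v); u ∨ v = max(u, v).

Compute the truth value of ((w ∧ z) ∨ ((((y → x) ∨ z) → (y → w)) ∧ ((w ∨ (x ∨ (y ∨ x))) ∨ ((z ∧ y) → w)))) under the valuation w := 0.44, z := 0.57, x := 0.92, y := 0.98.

0.44

(w ∧ z) = min(0.44, 0.57) = 0.44
(y → x): 0.98 > 0.92, so result = 0.92
((y → x) ∨ z) = max(0.92, 0.57) = 0.92
(y → w): 0.98 > 0.44, so result = 0.44
(((y → x) ∨ z) → (y → w)): 0.92 > 0.44, so result = 0.44
(y ∨ x) = max(0.98, 0.92) = 0.98
(x ∨ (y ∨ x)) = max(0.92, 0.98) = 0.98
(w ∨ (x ∨ (y ∨ x))) = max(0.44, 0.98) = 0.98
(z ∧ y) = min(0.57, 0.98) = 0.57
((z ∧ y) → w): 0.57 > 0.44, so result = 0.44
((w ∨ (x ∨ (y ∨ x))) ∨ ((z ∧ y) → w)) = max(0.98, 0.44) = 0.98
((((y → x) ∨ z) → (y → w)) ∧ ((w ∨ (x ∨ (y ∨ x))) ∨ ((z ∧ y) → w))) = min(0.44, 0.98) = 0.44
((w ∧ z) ∨ ((((y → x) ∨ z) → (y → w)) ∧ ((w ∨ (x ∨ (y ∨ x))) ∨ ((z ∧ y) → w)))) = max(0.44, 0.44) = 0.44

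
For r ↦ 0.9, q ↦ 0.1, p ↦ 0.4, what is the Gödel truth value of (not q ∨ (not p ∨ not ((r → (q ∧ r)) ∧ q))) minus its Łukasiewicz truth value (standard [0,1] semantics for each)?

-0.90

Gödel evaluation:
  not q: Gödel ¬ of 0.1 = 0 (operand ≠ 0)
  not p: Gödel ¬ of 0.4 = 0 (operand ≠ 0)
  (q ∧ r) = min(0.1, 0.9) = 0.1
  (r → (q ∧ r)): 0.9 > 0.1, so result = 0.1
  ((r → (q ∧ r)) ∧ q) = min(0.1, 0.1) = 0.1
  not ((r → (q ∧ r)) ∧ q): Gödel ¬ of 0.1 = 0 (operand ≠ 0)
  (not p ∨ not ((r → (q ∧ r)) ∧ q)) = max(0, 0) = 0
  (not q ∨ (not p ∨ not ((r → (q ∧ r)) ∧ q))) = max(0, 0) = 0
  Gödel value = 0
Łukasiewicz evaluation:
  not q: Łukasiewicz ¬ gives 1 − 0.1 = 0.9
  not p: Łukasiewicz ¬ gives 1 − 0.4 = 0.6
  (q ∧ r) = min(0.1, 0.9) = 0.1
  (r → (q ∧ r)): min(1, 1 − 0.9 + 0.1) = 0.2
  ((r → (q ∧ r)) ∧ q) = min(0.2, 0.1) = 0.1
  not ((r → (q ∧ r)) ∧ q): Łukasiewicz ¬ gives 1 − 0.1 = 0.9
  (not p ∨ not ((r → (q ∧ r)) ∧ q)) = max(0.6, 0.9) = 0.9
  (not q ∨ (not p ∨ not ((r → (q ∧ r)) ∧ q))) = max(0.9, 0.9) = 0.9
  Łukasiewicz value = 0.9
Difference: 0 − 0.9 = -0.90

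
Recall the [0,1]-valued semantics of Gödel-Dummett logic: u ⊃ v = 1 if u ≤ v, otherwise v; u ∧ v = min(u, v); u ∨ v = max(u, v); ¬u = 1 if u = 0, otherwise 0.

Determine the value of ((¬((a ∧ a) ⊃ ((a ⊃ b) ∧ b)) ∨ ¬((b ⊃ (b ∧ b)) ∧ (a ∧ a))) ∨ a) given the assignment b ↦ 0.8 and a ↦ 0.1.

(a ∧ a) = min(0.1, 0.1) = 0.1
(a ⊃ b): 0.1 ≤ 0.8, so result = 1
((a ⊃ b) ∧ b) = min(1, 0.8) = 0.8
((a ∧ a) ⊃ ((a ⊃ b) ∧ b)): 0.1 ≤ 0.8, so result = 1
¬((a ∧ a) ⊃ ((a ⊃ b) ∧ b)): Gödel ¬ of 1 = 0 (operand ≠ 0)
(b ∧ b) = min(0.8, 0.8) = 0.8
(b ⊃ (b ∧ b)): 0.8 ≤ 0.8, so result = 1
(a ∧ a) = min(0.1, 0.1) = 0.1
((b ⊃ (b ∧ b)) ∧ (a ∧ a)) = min(1, 0.1) = 0.1
¬((b ⊃ (b ∧ b)) ∧ (a ∧ a)): Gödel ¬ of 0.1 = 0 (operand ≠ 0)
(¬((a ∧ a) ⊃ ((a ⊃ b) ∧ b)) ∨ ¬((b ⊃ (b ∧ b)) ∧ (a ∧ a))) = max(0, 0) = 0
((¬((a ∧ a) ⊃ ((a ⊃ b) ∧ b)) ∨ ¬((b ⊃ (b ∧ b)) ∧ (a ∧ a))) ∨ a) = max(0, 0.1) = 0.1

0.10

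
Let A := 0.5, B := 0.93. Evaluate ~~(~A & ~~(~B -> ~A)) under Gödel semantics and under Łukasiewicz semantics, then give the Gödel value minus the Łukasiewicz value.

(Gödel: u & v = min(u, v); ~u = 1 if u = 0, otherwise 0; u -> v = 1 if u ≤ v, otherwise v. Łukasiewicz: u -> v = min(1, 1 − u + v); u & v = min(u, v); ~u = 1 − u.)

-0.50

Gödel evaluation:
  ~A: Gödel ¬ of 0.5 = 0 (operand ≠ 0)
  ~B: Gödel ¬ of 0.93 = 0 (operand ≠ 0)
  ~A: Gödel ¬ of 0.5 = 0 (operand ≠ 0)
  (~B -> ~A): 0 ≤ 0, so result = 1
  ~(~B -> ~A): Gödel ¬ of 1 = 0 (operand ≠ 0)
  ~~(~B -> ~A): Gödel ¬ of 0 = 1 (operand is 0)
  (~A & ~~(~B -> ~A)) = min(0, 1) = 0
  ~(~A & ~~(~B -> ~A)): Gödel ¬ of 0 = 1 (operand is 0)
  ~~(~A & ~~(~B -> ~A)): Gödel ¬ of 1 = 0 (operand ≠ 0)
  Gödel value = 0
Łukasiewicz evaluation:
  ~A: Łukasiewicz ¬ gives 1 − 0.5 = 0.5
  ~B: Łukasiewicz ¬ gives 1 − 0.93 = 0.07
  ~A: Łukasiewicz ¬ gives 1 − 0.5 = 0.5
  (~B -> ~A): min(1, 1 − 0.07 + 0.5) = 1
  ~(~B -> ~A): Łukasiewicz ¬ gives 1 − 1 = 0
  ~~(~B -> ~A): Łukasiewicz ¬ gives 1 − 0 = 1
  (~A & ~~(~B -> ~A)) = min(0.5, 1) = 0.5
  ~(~A & ~~(~B -> ~A)): Łukasiewicz ¬ gives 1 − 0.5 = 0.5
  ~~(~A & ~~(~B -> ~A)): Łukasiewicz ¬ gives 1 − 0.5 = 0.5
  Łukasiewicz value = 0.5
Difference: 0 − 0.5 = -0.50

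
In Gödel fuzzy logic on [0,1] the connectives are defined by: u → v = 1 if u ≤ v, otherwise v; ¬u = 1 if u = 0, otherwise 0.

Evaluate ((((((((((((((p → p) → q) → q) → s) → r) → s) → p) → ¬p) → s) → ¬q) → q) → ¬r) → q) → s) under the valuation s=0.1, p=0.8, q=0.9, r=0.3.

(p → p): 0.8 ≤ 0.8, so result = 1
((p → p) → q): 1 > 0.9, so result = 0.9
(((p → p) → q) → q): 0.9 ≤ 0.9, so result = 1
((((p → p) → q) → q) → s): 1 > 0.1, so result = 0.1
(((((p → p) → q) → q) → s) → r): 0.1 ≤ 0.3, so result = 1
((((((p → p) → q) → q) → s) → r) → s): 1 > 0.1, so result = 0.1
(((((((p → p) → q) → q) → s) → r) → s) → p): 0.1 ≤ 0.8, so result = 1
¬p: Gödel ¬ of 0.8 = 0 (operand ≠ 0)
((((((((p → p) → q) → q) → s) → r) → s) → p) → ¬p): 1 > 0, so result = 0
(((((((((p → p) → q) → q) → s) → r) → s) → p) → ¬p) → s): 0 ≤ 0.1, so result = 1
¬q: Gödel ¬ of 0.9 = 0 (operand ≠ 0)
((((((((((p → p) → q) → q) → s) → r) → s) → p) → ¬p) → s) → ¬q): 1 > 0, so result = 0
(((((((((((p → p) → q) → q) → s) → r) → s) → p) → ¬p) → s) → ¬q) → q): 0 ≤ 0.9, so result = 1
¬r: Gödel ¬ of 0.3 = 0 (operand ≠ 0)
((((((((((((p → p) → q) → q) → s) → r) → s) → p) → ¬p) → s) → ¬q) → q) → ¬r): 1 > 0, so result = 0
(((((((((((((p → p) → q) → q) → s) → r) → s) → p) → ¬p) → s) → ¬q) → q) → ¬r) → q): 0 ≤ 0.9, so result = 1
((((((((((((((p → p) → q) → q) → s) → r) → s) → p) → ¬p) → s) → ¬q) → q) → ¬r) → q) → s): 1 > 0.1, so result = 0.1

0.10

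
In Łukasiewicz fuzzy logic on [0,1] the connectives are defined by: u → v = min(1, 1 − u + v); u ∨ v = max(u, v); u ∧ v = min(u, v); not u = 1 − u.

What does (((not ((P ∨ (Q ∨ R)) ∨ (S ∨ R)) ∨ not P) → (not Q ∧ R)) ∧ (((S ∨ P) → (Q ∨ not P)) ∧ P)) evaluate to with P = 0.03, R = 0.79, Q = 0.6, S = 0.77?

(Q ∨ R) = max(0.6, 0.79) = 0.79
(P ∨ (Q ∨ R)) = max(0.03, 0.79) = 0.79
(S ∨ R) = max(0.77, 0.79) = 0.79
((P ∨ (Q ∨ R)) ∨ (S ∨ R)) = max(0.79, 0.79) = 0.79
not ((P ∨ (Q ∨ R)) ∨ (S ∨ R)): Łukasiewicz ¬ gives 1 − 0.79 = 0.21
not P: Łukasiewicz ¬ gives 1 − 0.03 = 0.97
(not ((P ∨ (Q ∨ R)) ∨ (S ∨ R)) ∨ not P) = max(0.21, 0.97) = 0.97
not Q: Łukasiewicz ¬ gives 1 − 0.6 = 0.4
(not Q ∧ R) = min(0.4, 0.79) = 0.4
((not ((P ∨ (Q ∨ R)) ∨ (S ∨ R)) ∨ not P) → (not Q ∧ R)): min(1, 1 − 0.97 + 0.4) = 0.43
(S ∨ P) = max(0.77, 0.03) = 0.77
not P: Łukasiewicz ¬ gives 1 − 0.03 = 0.97
(Q ∨ not P) = max(0.6, 0.97) = 0.97
((S ∨ P) → (Q ∨ not P)): min(1, 1 − 0.77 + 0.97) = 1
(((S ∨ P) → (Q ∨ not P)) ∧ P) = min(1, 0.03) = 0.03
(((not ((P ∨ (Q ∨ R)) ∨ (S ∨ R)) ∨ not P) → (not Q ∧ R)) ∧ (((S ∨ P) → (Q ∨ not P)) ∧ P)) = min(0.43, 0.03) = 0.03

0.03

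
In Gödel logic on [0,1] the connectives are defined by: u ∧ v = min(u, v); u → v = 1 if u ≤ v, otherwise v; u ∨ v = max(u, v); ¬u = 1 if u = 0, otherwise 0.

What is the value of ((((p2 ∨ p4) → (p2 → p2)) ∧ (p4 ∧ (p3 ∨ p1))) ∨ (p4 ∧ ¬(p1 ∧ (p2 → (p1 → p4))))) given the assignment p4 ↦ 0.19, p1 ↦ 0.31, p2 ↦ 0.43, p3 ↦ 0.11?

0.19

(p2 ∨ p4) = max(0.43, 0.19) = 0.43
(p2 → p2): 0.43 ≤ 0.43, so result = 1
((p2 ∨ p4) → (p2 → p2)): 0.43 ≤ 1, so result = 1
(p3 ∨ p1) = max(0.11, 0.31) = 0.31
(p4 ∧ (p3 ∨ p1)) = min(0.19, 0.31) = 0.19
(((p2 ∨ p4) → (p2 → p2)) ∧ (p4 ∧ (p3 ∨ p1))) = min(1, 0.19) = 0.19
(p1 → p4): 0.31 > 0.19, so result = 0.19
(p2 → (p1 → p4)): 0.43 > 0.19, so result = 0.19
(p1 ∧ (p2 → (p1 → p4))) = min(0.31, 0.19) = 0.19
¬(p1 ∧ (p2 → (p1 → p4))): Gödel ¬ of 0.19 = 0 (operand ≠ 0)
(p4 ∧ ¬(p1 ∧ (p2 → (p1 → p4)))) = min(0.19, 0) = 0
((((p2 ∨ p4) → (p2 → p2)) ∧ (p4 ∧ (p3 ∨ p1))) ∨ (p4 ∧ ¬(p1 ∧ (p2 → (p1 → p4))))) = max(0.19, 0) = 0.19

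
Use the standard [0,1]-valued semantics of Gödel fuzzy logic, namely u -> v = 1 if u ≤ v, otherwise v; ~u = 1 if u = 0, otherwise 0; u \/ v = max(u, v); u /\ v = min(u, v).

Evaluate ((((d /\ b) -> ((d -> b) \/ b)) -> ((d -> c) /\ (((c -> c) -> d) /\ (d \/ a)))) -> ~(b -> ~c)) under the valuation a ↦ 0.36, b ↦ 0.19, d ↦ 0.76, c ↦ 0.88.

(d /\ b) = min(0.76, 0.19) = 0.19
(d -> b): 0.76 > 0.19, so result = 0.19
((d -> b) \/ b) = max(0.19, 0.19) = 0.19
((d /\ b) -> ((d -> b) \/ b)): 0.19 ≤ 0.19, so result = 1
(d -> c): 0.76 ≤ 0.88, so result = 1
(c -> c): 0.88 ≤ 0.88, so result = 1
((c -> c) -> d): 1 > 0.76, so result = 0.76
(d \/ a) = max(0.76, 0.36) = 0.76
(((c -> c) -> d) /\ (d \/ a)) = min(0.76, 0.76) = 0.76
((d -> c) /\ (((c -> c) -> d) /\ (d \/ a))) = min(1, 0.76) = 0.76
(((d /\ b) -> ((d -> b) \/ b)) -> ((d -> c) /\ (((c -> c) -> d) /\ (d \/ a)))): 1 > 0.76, so result = 0.76
~c: Gödel ¬ of 0.88 = 0 (operand ≠ 0)
(b -> ~c): 0.19 > 0, so result = 0
~(b -> ~c): Gödel ¬ of 0 = 1 (operand is 0)
((((d /\ b) -> ((d -> b) \/ b)) -> ((d -> c) /\ (((c -> c) -> d) /\ (d \/ a)))) -> ~(b -> ~c)): 0.76 ≤ 1, so result = 1

1.00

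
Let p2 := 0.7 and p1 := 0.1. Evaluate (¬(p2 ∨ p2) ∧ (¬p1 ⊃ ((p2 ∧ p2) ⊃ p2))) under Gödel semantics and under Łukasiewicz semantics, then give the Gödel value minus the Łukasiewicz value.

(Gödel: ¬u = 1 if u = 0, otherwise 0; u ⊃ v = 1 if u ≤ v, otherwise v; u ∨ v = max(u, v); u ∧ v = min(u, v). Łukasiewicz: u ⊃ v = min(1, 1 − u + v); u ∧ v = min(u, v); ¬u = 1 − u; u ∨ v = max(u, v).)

-0.30

Gödel evaluation:
  (p2 ∨ p2) = max(0.7, 0.7) = 0.7
  ¬(p2 ∨ p2): Gödel ¬ of 0.7 = 0 (operand ≠ 0)
  ¬p1: Gödel ¬ of 0.1 = 0 (operand ≠ 0)
  (p2 ∧ p2) = min(0.7, 0.7) = 0.7
  ((p2 ∧ p2) ⊃ p2): 0.7 ≤ 0.7, so result = 1
  (¬p1 ⊃ ((p2 ∧ p2) ⊃ p2)): 0 ≤ 1, so result = 1
  (¬(p2 ∨ p2) ∧ (¬p1 ⊃ ((p2 ∧ p2) ⊃ p2))) = min(0, 1) = 0
  Gödel value = 0
Łukasiewicz evaluation:
  (p2 ∨ p2) = max(0.7, 0.7) = 0.7
  ¬(p2 ∨ p2): Łukasiewicz ¬ gives 1 − 0.7 = 0.3
  ¬p1: Łukasiewicz ¬ gives 1 − 0.1 = 0.9
  (p2 ∧ p2) = min(0.7, 0.7) = 0.7
  ((p2 ∧ p2) ⊃ p2): min(1, 1 − 0.7 + 0.7) = 1
  (¬p1 ⊃ ((p2 ∧ p2) ⊃ p2)): min(1, 1 − 0.9 + 1) = 1
  (¬(p2 ∨ p2) ∧ (¬p1 ⊃ ((p2 ∧ p2) ⊃ p2))) = min(0.3, 1) = 0.3
  Łukasiewicz value = 0.3
Difference: 0 − 0.3 = -0.30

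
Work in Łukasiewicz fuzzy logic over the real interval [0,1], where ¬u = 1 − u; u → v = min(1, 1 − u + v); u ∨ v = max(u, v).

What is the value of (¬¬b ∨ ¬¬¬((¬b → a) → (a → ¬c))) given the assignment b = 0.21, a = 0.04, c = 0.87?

0.21

¬b: Łukasiewicz ¬ gives 1 − 0.21 = 0.79
¬¬b: Łukasiewicz ¬ gives 1 − 0.79 = 0.21
¬b: Łukasiewicz ¬ gives 1 − 0.21 = 0.79
(¬b → a): min(1, 1 − 0.79 + 0.04) = 0.25
¬c: Łukasiewicz ¬ gives 1 − 0.87 = 0.13
(a → ¬c): min(1, 1 − 0.04 + 0.13) = 1
((¬b → a) → (a → ¬c)): min(1, 1 − 0.25 + 1) = 1
¬((¬b → a) → (a → ¬c)): Łukasiewicz ¬ gives 1 − 1 = 0
¬¬((¬b → a) → (a → ¬c)): Łukasiewicz ¬ gives 1 − 0 = 1
¬¬¬((¬b → a) → (a → ¬c)): Łukasiewicz ¬ gives 1 − 1 = 0
(¬¬b ∨ ¬¬¬((¬b → a) → (a → ¬c))) = max(0.21, 0) = 0.21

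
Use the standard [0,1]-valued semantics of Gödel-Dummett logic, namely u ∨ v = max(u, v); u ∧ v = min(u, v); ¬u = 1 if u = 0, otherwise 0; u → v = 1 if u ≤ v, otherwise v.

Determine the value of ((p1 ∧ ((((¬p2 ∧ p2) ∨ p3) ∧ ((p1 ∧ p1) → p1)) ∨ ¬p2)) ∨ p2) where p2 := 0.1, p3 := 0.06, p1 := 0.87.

0.10

¬p2: Gödel ¬ of 0.1 = 0 (operand ≠ 0)
(¬p2 ∧ p2) = min(0, 0.1) = 0
((¬p2 ∧ p2) ∨ p3) = max(0, 0.06) = 0.06
(p1 ∧ p1) = min(0.87, 0.87) = 0.87
((p1 ∧ p1) → p1): 0.87 ≤ 0.87, so result = 1
(((¬p2 ∧ p2) ∨ p3) ∧ ((p1 ∧ p1) → p1)) = min(0.06, 1) = 0.06
¬p2: Gödel ¬ of 0.1 = 0 (operand ≠ 0)
((((¬p2 ∧ p2) ∨ p3) ∧ ((p1 ∧ p1) → p1)) ∨ ¬p2) = max(0.06, 0) = 0.06
(p1 ∧ ((((¬p2 ∧ p2) ∨ p3) ∧ ((p1 ∧ p1) → p1)) ∨ ¬p2)) = min(0.87, 0.06) = 0.06
((p1 ∧ ((((¬p2 ∧ p2) ∨ p3) ∧ ((p1 ∧ p1) → p1)) ∨ ¬p2)) ∨ p2) = max(0.06, 0.1) = 0.1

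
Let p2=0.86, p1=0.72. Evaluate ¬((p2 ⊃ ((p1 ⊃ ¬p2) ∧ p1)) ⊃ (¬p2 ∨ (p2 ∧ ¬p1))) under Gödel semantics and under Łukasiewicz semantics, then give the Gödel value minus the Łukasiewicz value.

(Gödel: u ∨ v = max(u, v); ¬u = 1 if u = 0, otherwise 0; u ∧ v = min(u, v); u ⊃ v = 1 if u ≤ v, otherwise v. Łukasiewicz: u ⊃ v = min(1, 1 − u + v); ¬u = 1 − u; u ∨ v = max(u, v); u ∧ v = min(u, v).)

Gödel evaluation:
  ¬p2: Gödel ¬ of 0.86 = 0 (operand ≠ 0)
  (p1 ⊃ ¬p2): 0.72 > 0, so result = 0
  ((p1 ⊃ ¬p2) ∧ p1) = min(0, 0.72) = 0
  (p2 ⊃ ((p1 ⊃ ¬p2) ∧ p1)): 0.86 > 0, so result = 0
  ¬p2: Gödel ¬ of 0.86 = 0 (operand ≠ 0)
  ¬p1: Gödel ¬ of 0.72 = 0 (operand ≠ 0)
  (p2 ∧ ¬p1) = min(0.86, 0) = 0
  (¬p2 ∨ (p2 ∧ ¬p1)) = max(0, 0) = 0
  ((p2 ⊃ ((p1 ⊃ ¬p2) ∧ p1)) ⊃ (¬p2 ∨ (p2 ∧ ¬p1))): 0 ≤ 0, so result = 1
  ¬((p2 ⊃ ((p1 ⊃ ¬p2) ∧ p1)) ⊃ (¬p2 ∨ (p2 ∧ ¬p1))): Gödel ¬ of 1 = 0 (operand ≠ 0)
  Gödel value = 0
Łukasiewicz evaluation:
  ¬p2: Łukasiewicz ¬ gives 1 − 0.86 = 0.14
  (p1 ⊃ ¬p2): min(1, 1 − 0.72 + 0.14) = 0.42
  ((p1 ⊃ ¬p2) ∧ p1) = min(0.42, 0.72) = 0.42
  (p2 ⊃ ((p1 ⊃ ¬p2) ∧ p1)): min(1, 1 − 0.86 + 0.42) = 0.56
  ¬p2: Łukasiewicz ¬ gives 1 − 0.86 = 0.14
  ¬p1: Łukasiewicz ¬ gives 1 − 0.72 = 0.28
  (p2 ∧ ¬p1) = min(0.86, 0.28) = 0.28
  (¬p2 ∨ (p2 ∧ ¬p1)) = max(0.14, 0.28) = 0.28
  ((p2 ⊃ ((p1 ⊃ ¬p2) ∧ p1)) ⊃ (¬p2 ∨ (p2 ∧ ¬p1))): min(1, 1 − 0.56 + 0.28) = 0.72
  ¬((p2 ⊃ ((p1 ⊃ ¬p2) ∧ p1)) ⊃ (¬p2 ∨ (p2 ∧ ¬p1))): Łukasiewicz ¬ gives 1 − 0.72 = 0.28
  Łukasiewicz value = 0.28
Difference: 0 − 0.28 = -0.28

-0.28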